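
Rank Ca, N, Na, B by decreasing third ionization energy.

Na > Ca > N > B

After 2 electrons have been removed, what remains? Ca²⁺ is the bare [Ar] core; N²⁺ still has 3 valence electrons; Na²⁺ is already 1 electron into the core; B²⁺ still has 1 valence electron.
Core electrons are held far more tightly than valence electrons, so Ca and Na top the IE_3 order.
Valence configurations: N²⁺ [He]2s²2p¹, B²⁺ [He]2s¹.
Tabulated IE_3 (kJ/mol): Ca 4912, N 4578, Na 6910, B 3660.
So the third ionization energies run B < N < Ca < Na.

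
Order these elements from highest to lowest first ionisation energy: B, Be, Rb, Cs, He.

Removing the outermost electron gets harder across a period and easier down a group.
Here both period and group differ, so the two effects have to be weighed against each other.
Rb > Cs: Rb sits above Cs in group 1, so the down-group effect alone puts Rb higher.
B > Rb: relative to Rb, both the across-period and down-group shifts push B's first ionization energy up.
Be > B: this pair runs against the simple trend — see the exception note.
He > Be: both effects reinforce here, so He is clearly the higher of the two.
Note the exception: Be has a higher first ionization energy than B, contrary to the simple trend — removing B's lone 2p electron is easier than breaking Be's filled 2s².
Tabulated first ionization energy (kJ/mol): He 2372, Be 900, B 801, Rb 403, Cs 376.
So from highest to lowest: He > Be > B > Rb > Cs.

He, Be, B, Rb, Cs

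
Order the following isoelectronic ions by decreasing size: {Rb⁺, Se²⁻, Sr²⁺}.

All of these have 36 electrons, so size is governed by nuclear charge alone: the more protons, the stronger the pull on the same electron cloud, and the smaller the ion.
Nuclear charges: Sr²⁺ (Z=38), Rb⁺ (Z=37), Se²⁻ (Z=34).
Largest to smallest: Se²⁻ > Rb⁺ > Sr²⁺.

Se²⁻, Rb⁺, Sr²⁺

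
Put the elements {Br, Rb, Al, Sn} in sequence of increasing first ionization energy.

Rb, Al, Sn, Br

Al is in period 3, group 13; Br is in period 4, group 17; Rb is in period 5, group 1; Sn is in period 5, group 14.
First ionization energy rises across a period (greater Z_eff holds electrons more tightly) and falls down a group (valence electrons are farther from the nucleus).
Here both period and group differ, so the two effects have to be weighed against each other.
Al > Rb: both effects reinforce here, so Al is clearly the higher of the two.
Sn > Al: the two effects oppose for this pair; the across-period effect wins (709 vs 578 kJ/mol).
Br > Sn: both effects reinforce here, so Br is clearly the higher of the two.
Approximate values (kJ/mol): Al 578, Br 1140, Rb 403, Sn 709.
So from lowest to highest: Rb < Al < Sn < Br.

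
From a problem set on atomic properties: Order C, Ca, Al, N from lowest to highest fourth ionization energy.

C, Ca, N, Al

The fourth ionization energy removes an electron from the +3 ion. For each element: C³⁺ still has 1 valence electron; Ca³⁺ is already 1 electron into the core; Al³⁺ is the bare [Ne] core; N³⁺ still has 2 valence electrons.
Usually core removal costs more than valence removal, but here the competition is close: a tightly held n=2 valence electron can cost more to remove than an n=3 core electron, so the actual values have to decide it.
Valence configurations: C³⁺ [He]2s¹, N³⁺ [He]2s².
Tabulated IE_4 (kJ/mol): C 6223, Ca 6491, Al 11577, N 7475.
Hence IE_4: C < Ca < N < Al.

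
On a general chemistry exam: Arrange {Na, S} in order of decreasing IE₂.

Na > S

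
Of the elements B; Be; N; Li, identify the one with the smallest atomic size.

Moving right in a period, electrons are added to the same shell under a stronger nuclear pull, so atoms get smaller; moving down, a new shell is opened and atoms get larger.
All lie in period 2, so atomic radius increases right to left.
The smallest atomic size among these belongs to N.

N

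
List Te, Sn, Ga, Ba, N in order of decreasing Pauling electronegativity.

N > Te > Sn > Ga > Ba

N is in period 2, group 15; Ga is in period 4, group 13; Sn is in period 5, group 14; Te is in period 5, group 16; Ba is in period 6, group 2.
Electronegativity increases across a period and decreases down a group, tracking effective nuclear charge and atomic size.
Neither a single period nor a single group — weigh both effects.
Ga > Ba: both effects reinforce here, so Ga is clearly the higher of the two.
Sn > Ga: the two effects oppose for this pair; the across-period effect wins (1.96 vs 1.81).
Te > Sn: both are in period 5; the period trend gives Te the larger value.
N > Te: the two effects oppose for this pair; the down-group effect wins (3.04 vs 2.10).
Approximate values (Pauling): N 3.04, Ga 1.81, Sn 1.96, Te 2.10, Ba 0.89.
So from highest to lowest: N > Te > Sn > Ga > Ba.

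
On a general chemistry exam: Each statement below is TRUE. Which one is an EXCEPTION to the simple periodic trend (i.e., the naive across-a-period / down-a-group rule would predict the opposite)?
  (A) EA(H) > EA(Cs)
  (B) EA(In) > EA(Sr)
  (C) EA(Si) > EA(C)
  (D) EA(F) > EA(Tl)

(C)

The general trend: electron affinity increases across a period and decreases down a group.
(A) H (period 1, group 1) vs Cs (period 6, group 1): the stated order agrees with the simple trend.
(B) In (period 5, group 13) vs Sr (period 5, group 2): the stated order agrees with the simple trend.
(C) Si (period 3, group 14) vs C (period 2, group 14): the stated order contradicts the simple trend.
(D) F (period 2, group 17) vs Tl (period 6, group 13): the stated order agrees with the simple trend.
The exception is (C): Si's larger, more diffuse 3p orbitals accept an added electron slightly more readily than C's compact 2p.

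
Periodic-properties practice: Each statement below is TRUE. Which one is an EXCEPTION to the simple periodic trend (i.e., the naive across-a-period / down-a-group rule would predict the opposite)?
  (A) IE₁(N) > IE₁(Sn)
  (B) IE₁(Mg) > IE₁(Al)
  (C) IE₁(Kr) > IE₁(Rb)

The general trend: IE₁ increases across a period and decreases down a group.
(A) N (period 2, group 15) vs Sn (period 5, group 14): the stated order agrees with the simple trend.
(B) Mg (period 3, group 2) vs Al (period 3, group 13): the stated order contradicts the simple trend.
(C) Kr (period 4, group 18) vs Rb (period 5, group 1): the stated order agrees with the simple trend.
The exception is (B): Al's single 3p electron is easier to remove than one from Mg's filled 3s².

(B)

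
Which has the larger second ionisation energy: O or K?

O

Consider each +1 ion: O⁺ still has 5 valence electrons; K⁺ is the bare [Ar] core.
Usually core removal costs more than valence removal, but here the competition is close: a tightly held n=2 valence electron can cost more to remove than an n=3 core electron, so the actual values have to decide it.
Approximate IE_2 values (kJ/mol): O 3388, K 3052.
Overall IE_2 order: K < O.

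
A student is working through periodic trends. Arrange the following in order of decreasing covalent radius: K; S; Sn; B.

B is in period 2, group 13; S is in period 3, group 16; K is in period 4, group 1; Sn is in period 5, group 14.
Atomic radius shrinks across a period as nuclear charge pulls the same shell inward, and grows down a group as new shells are added.
Here both period and group differ, so the two effects have to be weighed against each other.
S > B: period and group pull opposite ways; the down-group shift dominates (103 vs 85 pm).
Sn > S: relative to S, both the across-period and down-group shifts push Sn's atomic radius up.
K > Sn: the two effects oppose for this pair; the across-period effect wins (196 vs 140 pm).
Approximate values (pm): B 85, S 103, K 196, Sn 140.
So from largest to smallest: K > Sn > S > B.

K > Sn > S > B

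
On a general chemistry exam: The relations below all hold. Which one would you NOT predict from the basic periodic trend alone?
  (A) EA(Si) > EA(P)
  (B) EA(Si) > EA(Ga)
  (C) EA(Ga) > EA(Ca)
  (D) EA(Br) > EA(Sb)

The general trend: electron affinity increases across a period and decreases down a group.
(A) Si (period 3, group 14) vs P (period 3, group 15): the stated order contradicts the simple trend.
(B) Si (period 3, group 14) vs Ga (period 4, group 13): the stated order agrees with the simple trend.
(C) Ga (period 4, group 13) vs Ca (period 4, group 2): the stated order agrees with the simple trend.
(D) Br (period 4, group 17) vs Sb (period 5, group 15): the stated order agrees with the simple trend.
The exception is (A): adding an electron to P's half-filled 3p³ is unfavourable, so Si (3p²) has the more exothermic EA.

(A)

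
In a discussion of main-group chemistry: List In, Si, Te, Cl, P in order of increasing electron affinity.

In, P, Si, Te, Cl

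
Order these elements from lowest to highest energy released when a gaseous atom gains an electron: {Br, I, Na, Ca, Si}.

Ca, Na, Si, I, Br

Atoms with high Z_eff and room in the valence shell (especially the halogens) have the most exothermic electron affinities.
These span different periods and groups, so the two trends combine.
Na > Ca: the two effects oppose for this pair; the down-group effect wins (53 vs 2 kJ/mol).
Si > Na: Si lies to the right of Na in period 3, so the across-period effect alone puts Si higher.
I > Si: period and group pull opposite ways; the across-period shift dominates (295 vs 134 kJ/mol).
Br > I: Br sits above I in group 17, so the down-group effect alone puts Br higher.
For reference (kJ/mol): Na 53, Si 134, Ca 2, Br 325, I 295.
So from lowest to highest: Ca < Na < Si < I < Br.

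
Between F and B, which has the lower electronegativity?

B

B is in period 2, group 13; F is in period 2, group 17.
Smaller atoms with higher effective nuclear charge are more electronegative.
All lie in period 2, so electronegativity increases left to right.
So B has the lower electronegativity (B < F).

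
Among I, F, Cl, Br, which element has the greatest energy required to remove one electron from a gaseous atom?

F is in period 2, group 17; Cl is in period 3, group 17; Br is in period 4, group 17; I is in period 5, group 17.
First ionization energy rises across a period (greater Z_eff holds electrons more tightly) and falls down a group (valence electrons are farther from the nucleus).
All are in group 17, so first ionization energy increases up the group.
The greatest energy required to remove one electron from a gaseous atom among these belongs to F.

F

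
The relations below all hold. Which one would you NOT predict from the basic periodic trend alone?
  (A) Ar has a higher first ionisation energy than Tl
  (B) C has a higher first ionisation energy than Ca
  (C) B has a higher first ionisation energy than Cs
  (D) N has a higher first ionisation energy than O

(D)

The general trend: first ionisation energy increases across a period and decreases down a group.
(A) Ar (period 3, group 18) vs Tl (period 6, group 13): the stated order agrees with the simple trend.
(B) C (period 2, group 14) vs Ca (period 4, group 2): the stated order agrees with the simple trend.
(C) B (period 2, group 13) vs Cs (period 6, group 1): the stated order agrees with the simple trend.
(D) N (period 2, group 15) vs O (period 2, group 16): the stated order contradicts the simple trend.
The exception is (D): pairing an electron in O's 2p⁴ costs repulsion energy, so O ionizes more easily than half-filled N (2p³).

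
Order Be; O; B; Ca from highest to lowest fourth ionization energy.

B > Be > O > Ca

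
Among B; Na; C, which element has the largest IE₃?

Na

Consider each +2 ion: B²⁺ still has 1 valence electron; Na²⁺ is already 1 electron into the core; C²⁺ still has 2 valence electrons.
Breaking into a closed-shell core is much more expensive than removing a leftover valence electron — Na has the largest IE_3 here.
Valence configurations: B²⁺ [He]2s¹, C²⁺ [He]2s².
The numbers (kJ/mol): B 3660, Na 6910, C 4620.
Hence IE_3: B < C < Na.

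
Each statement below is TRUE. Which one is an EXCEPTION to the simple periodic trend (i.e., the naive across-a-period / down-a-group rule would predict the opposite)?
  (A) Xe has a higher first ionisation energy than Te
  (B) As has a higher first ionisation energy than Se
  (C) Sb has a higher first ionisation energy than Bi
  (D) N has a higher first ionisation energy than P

(B)

The general trend: first ionisation energy increases across a period and decreases down a group.
(A) Xe (period 5, group 18) vs Te (period 5, group 16): the stated order agrees with the simple trend.
(B) As (period 4, group 15) vs Se (period 4, group 16): the stated order contradicts the simple trend.
(C) Sb (period 5, group 15) vs Bi (period 6, group 15): the stated order agrees with the simple trend.
(D) N (period 2, group 15) vs P (period 3, group 15): the stated order agrees with the simple trend.
The exception is (B): Se (4p⁴) ionizes more easily than half-filled As (4p³).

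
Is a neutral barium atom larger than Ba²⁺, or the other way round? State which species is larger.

Ba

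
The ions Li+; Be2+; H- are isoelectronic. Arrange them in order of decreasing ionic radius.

H- > Li+ > Be2+

All of these have 2 electrons, so size is governed by nuclear charge alone: the more protons, the stronger the pull on the same electron cloud, and the smaller the ion.
Nuclear charges: Be2+ (Z=4), Li+ (Z=3), H- (Z=1).
Largest to smallest: H- > Li+ > Be2+.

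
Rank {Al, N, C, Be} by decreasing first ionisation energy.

N > C > Be > Al

Be is in period 2, group 2; C is in period 2, group 14; N is in period 2, group 15; Al is in period 3, group 13.
Across a period the outer electron is held more tightly (higher IE₁); down a group it sits in a higher shell, more shielded, and comes off more easily.
Here both period and group differ, so the two effects have to be weighed against each other.
Be > Al: the two effects oppose for this pair; the down-group effect wins (900 vs 578 kJ/mol).
C > Be: both are in period 2; the period trend gives C the larger value.
N > C: N lies to the right of C in period 2, so the across-period effect alone puts N higher.
Tabulated first ionization energy (kJ/mol): Be 900, C 1086, N 1402, Al 578.
So from highest to lowest: N > C > Be > Al.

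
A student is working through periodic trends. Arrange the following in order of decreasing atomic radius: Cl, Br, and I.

Radius decreases left→right (rising Z_eff, same n) and increases top→bottom (higher n).
All are in group 17, so atomic radius increases down the group.
So from largest to smallest: I > Br > Cl.

I, Br, Cl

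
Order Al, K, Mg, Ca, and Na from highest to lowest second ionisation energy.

Na > K > Al > Mg > Ca

Consider each +1 ion: Al⁺ still has 2 valence electrons; K⁺ is the bare [Ar] core; Mg⁺ still has 1 valence electron; Ca⁺ still has 1 valence electron; Na⁺ is the bare [Ne] core.
Pulling an electron out of a noble-gas core costs far more than removing a remaining valence electron, so K and Na sit at the high end of IE_2.
Valence configurations: Al⁺ [Ne]3s², Mg⁺ [Ne]3s¹, Ca⁺ [Ar]4s¹.
The numbers (kJ/mol): Al 1817, K 3052, Mg 1451, Ca 1145, Na 4562.
Putting it together, IE_2: Ca < Mg < Al < K < Na.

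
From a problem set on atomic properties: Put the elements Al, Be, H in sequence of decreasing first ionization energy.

H, Be, Al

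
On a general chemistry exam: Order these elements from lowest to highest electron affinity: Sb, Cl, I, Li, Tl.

Atoms with high Z_eff and room in the valence shell (especially the halogens) have the most exothermic electron affinities.
These span different periods and groups, so the two trends combine.
Li > Tl: the two effects oppose for this pair; the down-group effect wins (60 vs 19 kJ/mol).
Sb > Li: period and group pull opposite ways; the across-period shift dominates (103 vs 60 kJ/mol).
I > Sb: both are in period 5; the period trend gives I the larger value.
Cl > I: they share group 17; the group trend gives Cl the larger value.
Approximate values (kJ/mol): Li 60, Cl 349, Sb 103, I 295, Tl 19.
So from lowest to highest: Tl < Li < Sb < I < Cl.

Tl < Li < Sb < I < Cl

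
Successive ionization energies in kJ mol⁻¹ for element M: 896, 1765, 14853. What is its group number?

Group 2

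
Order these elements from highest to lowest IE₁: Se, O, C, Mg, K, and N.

C is in period 2, group 14; N is in period 2, group 15; O is in period 2, group 16; Mg is in period 3, group 2; K is in period 4, group 1; Se is in period 4, group 16.
Across a period the outer electron is held more tightly (higher IE₁); down a group it sits in a higher shell, more shielded, and comes off more easily.
Neither a single period nor a single group — weigh both effects.
Mg > K: both effects reinforce here, so Mg is clearly the higher of the two.
Se > Mg: the two effects oppose for this pair; the across-period effect wins (941 vs 738 kJ/mol).
C > Se: period and group pull opposite ways; the down-group shift dominates (1086 vs 941 kJ/mol).
O > C: O lies to the right of C in period 2, so the across-period effect alone puts O higher.
N > O: this pair runs against the simple trend — see the exception note.
Note the exception: N has a higher first ionization energy than O, contrary to the simple trend — pairing an electron in O's 2p⁴ costs repulsion energy, so O ionizes more easily than half-filled N (2p³).
Approximate values (kJ/mol): C 1086, N 1402, O 1314, Mg 738, K 419, Se 941.
So from highest to lowest: N > O > C > Se > Mg > K.

N, O, C, Se, Mg, K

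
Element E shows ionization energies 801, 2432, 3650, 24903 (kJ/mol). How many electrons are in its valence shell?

3

Look for the largest jump between consecutive ionization energies: IE4/IE3 ≈ 6.8, far larger than any earlier ratio.
That jump marks the point where a core electron is being removed. So the atom has 3 valence electrons.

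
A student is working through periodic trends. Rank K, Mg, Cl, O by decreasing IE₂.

O, K, Cl, Mg

IE_2 is the cost of taking one more electron from the +1 cation: K⁺ is the bare [Ar] core; Mg⁺ still has 1 valence electron; Cl⁺ still has 6 valence electrons; O⁺ still has 5 valence electrons.
Usually core removal costs more than valence removal, but here the competition is close: a tightly held n=2 valence electron can cost more to remove than an n=3 core electron, so the actual values have to decide it.
Valence configurations: Mg⁺ [Ne]3s¹, Cl⁺ [Ne]3s²3p⁴, O⁺ [He]2s²2p³.
Tabulated IE_2 (kJ/mol): K 3052, Mg 1451, Cl 2298, O 3388.
Overall IE_2 order: Mg < Cl < K < O.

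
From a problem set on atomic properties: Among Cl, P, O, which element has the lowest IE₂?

P

The second ionization energy removes an electron from the +1 ion. For each element: Cl⁺ still has 6 valence electrons; P⁺ still has 4 valence electrons; O⁺ still has 5 valence electrons.
All are still removing valence electrons, so compare the +1 ions as you would atoms: IE_2 generally rises across a period (higher Z_eff) and falls down a group (larger shell), subject to the usual subshell exceptions.
Valence configurations: Cl⁺ [Ne]3s²3p⁴, P⁺ [Ne]3s²3p², O⁺ [He]2s²2p³.
Approximate IE_2 values (kJ/mol): Cl 2298, P 1907, O 3388.
Overall IE_2 order: P < Cl < O.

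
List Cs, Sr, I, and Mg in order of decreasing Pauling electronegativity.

I, Mg, Sr, Cs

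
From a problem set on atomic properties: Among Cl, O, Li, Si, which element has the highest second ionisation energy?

Consider each +1 ion: Cl⁺ still has 6 valence electrons; O⁺ still has 5 valence electrons; Li⁺ is the bare [He] core; Si⁺ still has 3 valence electrons.
Core electrons are held far more tightly than valence electrons, so Li tops the IE_2 order.
Valence configurations: Cl⁺ [Ne]3s²3p⁴, O⁺ [He]2s²2p³, Si⁺ [Ne]3s²3p¹.
The numbers (kJ/mol): Cl 2298, O 3388, Li 7298, Si 1577.
So the second ionization energies run Si < Cl < O < Li.

Li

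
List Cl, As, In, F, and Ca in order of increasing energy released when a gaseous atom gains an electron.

Ca < In < As < F < Cl

F is in period 2, group 17; Cl is in period 3, group 17; Ca is in period 4, group 2; As is in period 4, group 15; In is in period 5, group 13.
Atoms with high Z_eff and room in the valence shell (especially the halogens) have the most exothermic electron affinities.
Here both period and group differ, so the two effects have to be weighed against each other.
In > Ca: period and group pull opposite ways; the across-period shift dominates (29 vs 2 kJ/mol).
As > In: both effects reinforce here, so As is clearly the higher of the two.
F > As: both effects reinforce here, so F is clearly the higher of the two.
Cl > F: this pair runs against the simple trend — see the exception note.
Note the exception: Cl has a higher electron affinity than F, contrary to the simple trend — F's small 2p subshell makes the incoming electron feel strong e⁻–e⁻ repulsion, so Cl actually releases more energy on gaining an electron.
Approximate values (kJ/mol): F 328, Cl 349, Ca 2, As 78, In 29.
So from lowest to highest: Ca < In < As < F < Cl.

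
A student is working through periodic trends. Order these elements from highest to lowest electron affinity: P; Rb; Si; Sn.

Si > Sn > P > Rb

Si is in period 3, group 14; P is in period 3, group 15; Rb is in period 5, group 1; Sn is in period 5, group 14.
EA tends to increase across a period and decrease down a group, though the pattern is less regular than for IE or radius.
Neither a single period nor a single group — weigh both effects.
P > Rb: both effects reinforce here, so P is clearly the higher of the two.
Sn > P: this pair runs against the simple trend — see the exception note.
Si > Sn: Si sits above Sn in group 14, so the down-group effect alone puts Si higher.
Note the exception: Sn has a higher electron affinity than P, contrary to the simple trend — adding an electron to P's half-filled np³ subshell costs electron-pairing energy.
Note the exception: Si has a higher electron affinity than P, contrary to the simple trend — adding an electron to P's half-filled 3p³ is unfavourable, so Si (3p²) has the more exothermic EA.
Approximate values (kJ/mol): Si 134, P 72, Rb 47, Sn 107.
So from highest to lowest: Si > Sn > P > Rb.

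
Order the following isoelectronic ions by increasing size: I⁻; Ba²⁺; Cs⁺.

Ba²⁺ < Cs⁺ < I⁻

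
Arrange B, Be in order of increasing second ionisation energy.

Consider each +1 ion: B⁺ still has 2 valence electrons; Be⁺ still has 1 valence electron.
All are still removing valence electrons, so compare the +1 ions as you would atoms: IE_2 generally rises across a period (higher Z_eff) and falls down a group (larger shell), subject to the usual subshell exceptions.
Valence configurations: B⁺ [He]2s², Be⁺ [He]2s¹.
Approximate IE_2 values (kJ/mol): B 2427, Be 1757.
So the second ionization energies run Be < B.

Be < B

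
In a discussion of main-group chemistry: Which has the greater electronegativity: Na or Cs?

Na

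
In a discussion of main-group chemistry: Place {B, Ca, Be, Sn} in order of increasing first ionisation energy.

Ca, Sn, B, Be

Be is in period 2, group 2; B is in period 2, group 13; Ca is in period 4, group 2; Sn is in period 5, group 14.
First ionization energy rises across a period (greater Z_eff holds electrons more tightly) and falls down a group (valence electrons are farther from the nucleus).
Neither a single period nor a single group — weigh both effects.
Sn > Ca: period and group pull opposite ways; the across-period shift dominates (709 vs 590 kJ/mol).
B > Sn: the two effects oppose for this pair; the down-group effect wins (801 vs 709 kJ/mol).
Be > B: this pair runs against the simple trend — see the exception note.
Note the exception: Be has a higher first ionization energy than B, contrary to the simple trend — removing B's lone 2p electron is easier than breaking Be's filled 2s².
For reference (kJ/mol): Be 900, B 801, Ca 590, Sn 709.
So from lowest to highest: Ca < Sn < B < Be.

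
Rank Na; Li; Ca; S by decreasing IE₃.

Li, Na, Ca, S

Consider each +2 ion: Na²⁺ is already 1 electron into the core; Li²⁺ is already 1 electron into the core; Ca²⁺ is the bare [Ar] core; S²⁺ still has 4 valence electrons.
Core electrons are held far more tightly than valence electrons, so Ca, Na and Li top the IE_3 order.
Tabulated IE_3 (kJ/mol): Na 6910, Li 11815, Ca 4912, S 3357.
Overall IE_3 order: S < Ca < Na < Li.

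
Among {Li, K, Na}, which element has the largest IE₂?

After 1 electron has been removed, what remains? Li⁺ is the bare [He] core; K⁺ is the bare [Ar] core; Na⁺ is the bare [Ne] core.
All of these are removing an electron from a noble-gas core or deeper; the smaller core (lower principal quantum number) is held far more tightly, and within a period the higher nuclear charge binds the same core more tightly.
Approximate IE_2 values (kJ/mol): Li 7298, K 3052, Na 4562.
So the second ionization energies run K < Na < Li.

Li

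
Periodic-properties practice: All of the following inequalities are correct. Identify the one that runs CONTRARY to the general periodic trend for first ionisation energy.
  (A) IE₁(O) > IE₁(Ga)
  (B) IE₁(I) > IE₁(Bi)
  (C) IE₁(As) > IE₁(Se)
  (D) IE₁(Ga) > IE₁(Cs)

The general trend: first ionisation energy increases across a period and decreases down a group.
(A) O (period 2, group 16) vs Ga (period 4, group 13): the stated order agrees with the simple trend.
(B) I (period 5, group 17) vs Bi (period 6, group 15): the stated order agrees with the simple trend.
(C) As (period 4, group 15) vs Se (period 4, group 16): the stated order contradicts the simple trend.
(D) Ga (period 4, group 13) vs Cs (period 6, group 1): the stated order agrees with the simple trend.
The exception is (C): Se (4p⁴) ionizes more easily than half-filled As (4p³).

(C)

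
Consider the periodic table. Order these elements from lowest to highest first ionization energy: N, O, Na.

Na, O, N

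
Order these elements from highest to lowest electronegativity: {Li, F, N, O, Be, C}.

Electronegativity increases across a period and decreases down a group, tracking effective nuclear charge and atomic size.
All lie in period 2, so electronegativity increases left to right.
So from highest to lowest: F > O > N > C > Be > Li.

F, O, N, C, Be, Li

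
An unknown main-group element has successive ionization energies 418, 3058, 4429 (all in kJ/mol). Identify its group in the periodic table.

Look for the largest jump between consecutive ionization energies: IE2/IE1 ≈ 7.3, far larger than any earlier ratio.
That jump marks the point where a core electron is being removed. So the atom has 1 valence electron.
A main-group element with 1 valence electron is in group 1.

Group 1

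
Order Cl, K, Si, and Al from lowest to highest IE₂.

Si < Al < Cl < K

After 1 electron has been removed, what remains? Cl⁺ still has 6 valence electrons; K⁺ is the bare [Ar] core; Si⁺ still has 3 valence electrons; Al⁺ still has 2 valence electrons.
Core electrons are held far more tightly than valence electrons, so K tops the IE_2 order.
Valence configurations: Cl⁺ [Ne]3s²3p⁴, Si⁺ [Ne]3s²3p¹, Al⁺ [Ne]3s².
Si⁺ loses a lone 3p electron whereas Al⁺ must break into a filled 3s² pair, so IE_2(Al) > IE_2(Si) even though Si has the higher nuclear charge.
Approximate IE_2 values (kJ/mol): Cl 2298, K 3052, Si 1577, Al 1817.
So the second ionization energies run Si < Al < Cl < K.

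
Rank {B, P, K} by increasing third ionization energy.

P < B < K

The third ionization energy removes an electron from the +2 ion. For each element: B²⁺ still has 1 valence electron; P²⁺ still has 3 valence electrons; K²⁺ is already 1 electron into the core.
Core electrons are held far more tightly than valence electrons, so K tops the IE_3 order.
Valence configurations: B²⁺ [He]2s¹, P²⁺ [Ne]3s²3p¹.
The numbers (kJ/mol): B 3660, P 2914, K 4420.
Overall IE_3 order: P < B < K.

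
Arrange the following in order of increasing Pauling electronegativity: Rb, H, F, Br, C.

Atoms toward the upper right of the periodic table pull bonding electrons most strongly.
These span different periods and groups, so the two trends combine.
H > Rb: they share group 1; the group trend gives H the larger value.
C > H: the two effects oppose for this pair; the across-period effect wins (2.55 vs 2.20).
Br > C: period and group pull opposite ways; the across-period shift dominates (2.96 vs 2.55).
F > Br: F sits above Br in group 17, so the down-group effect alone puts F higher.
For reference (Pauling): H 2.20, C 2.55, F 3.98, Br 2.96, Rb 0.82.
So from lowest to highest: Rb < H < C < Br < F.

Rb < H < C < Br < F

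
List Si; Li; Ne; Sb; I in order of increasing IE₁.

Li < Si < Sb < I < Ne

Li is in period 2, group 1; Ne is in period 2, group 18; Si is in period 3, group 14; Sb is in period 5, group 15; I is in period 5, group 17.
Across a period the outer electron is held more tightly (higher IE₁); down a group it sits in a higher shell, more shielded, and comes off more easily.
Neither a single period nor a single group — weigh both effects.
Si > Li: period and group pull opposite ways; the across-period shift dominates (786 vs 520 kJ/mol).
Sb > Si: the two effects oppose for this pair; the across-period effect wins (831 vs 786 kJ/mol).
I > Sb: both are in period 5; the period trend gives I the larger value.
Ne > I: relative to I, both the across-period and down-group shifts push Ne's first ionization energy up.
Approximate values (kJ/mol): Li 520, Ne 2081, Si 786, Sb 831, I 1008.
So from lowest to highest: Li < Si < Sb < I < Ne.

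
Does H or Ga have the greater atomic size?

Across a period the added protons contract the valence shell; down a group each new principal shell makes the atom larger.
These span different periods and groups, so the two trends combine.
Ga > H: the two effects oppose for this pair; the down-group effect wins (124 vs 32 pm).
Approximate values (pm): H 32, Ga 124.
So Ga has the greater atomic size (Ga > H).

Ga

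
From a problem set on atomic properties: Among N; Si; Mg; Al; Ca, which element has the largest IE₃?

The third ionization energy removes an electron from the +2 ion. For each element: N²⁺ still has 3 valence electrons; Si²⁺ still has 2 valence electrons; Mg²⁺ is the bare [Ne] core; Al²⁺ still has 1 valence electron; Ca²⁺ is the bare [Ar] core.
Breaking into a closed-shell core is much more expensive than removing a leftover valence electron — Ca and Mg have the largest IE_3 here.
Valence configurations: N²⁺ [He]2s²2p¹, Si²⁺ [Ne]3s², Al²⁺ [Ne]3s¹.
Approximate IE_3 values (kJ/mol): N 4578, Si 3232, Mg 7733, Al 2745, Ca 4912.
So the third ionization energies run Al < Si < N < Ca < Mg.

Mg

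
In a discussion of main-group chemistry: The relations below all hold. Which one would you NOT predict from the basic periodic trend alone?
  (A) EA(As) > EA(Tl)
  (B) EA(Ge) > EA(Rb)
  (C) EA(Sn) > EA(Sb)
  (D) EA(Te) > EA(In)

The general trend: electron affinity increases across a period and decreases down a group.
(A) As (period 4, group 15) vs Tl (period 6, group 13): the stated order agrees with the simple trend.
(B) Ge (period 4, group 14) vs Rb (period 5, group 1): the stated order agrees with the simple trend.
(C) Sn (period 5, group 14) vs Sb (period 5, group 15): the stated order contradicts the simple trend.
(D) Te (period 5, group 16) vs In (period 5, group 13): the stated order agrees with the simple trend.
The exception is (C): adding an electron to Sb's half-filled 5p³ is unfavourable, so Sn has the more exothermic EA.

(C)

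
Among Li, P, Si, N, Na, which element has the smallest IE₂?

The second ionization energy removes an electron from the +1 ion. For each element: Li⁺ is the bare [He] core; P⁺ still has 4 valence electrons; Si⁺ still has 3 valence electrons; N⁺ still has 4 valence electrons; Na⁺ is the bare [Ne] core.
Core electrons are held far more tightly than valence electrons, so Na and Li top the IE_2 order.
Valence configurations: P⁺ [Ne]3s²3p², Si⁺ [Ne]3s²3p¹, N⁺ [He]2s²2p².
Approximate IE_2 values (kJ/mol): Li 7298, P 1907, Si 1577, N 2856, Na 4562.
Hence IE_2: Si < P < N < Na < Li.

Si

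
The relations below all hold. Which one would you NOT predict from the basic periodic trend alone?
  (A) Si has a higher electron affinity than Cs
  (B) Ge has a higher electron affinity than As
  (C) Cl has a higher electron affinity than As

(B)

The general trend: electron affinity increases across a period and decreases down a group.
(A) Si (period 3, group 14) vs Cs (period 6, group 1): the stated order agrees with the simple trend.
(B) Ge (period 4, group 14) vs As (period 4, group 15): the stated order contradicts the simple trend.
(C) Cl (period 3, group 17) vs As (period 4, group 15): the stated order agrees with the simple trend.
The exception is (B): adding an electron to As's half-filled 4p³ is unfavourable, so Ge (4p²) has the more exothermic EA.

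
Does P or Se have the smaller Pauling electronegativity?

P

P is in period 3, group 15; Se is in period 4, group 16.
Electronegativity increases across a period and decreases down a group, tracking effective nuclear charge and atomic size.
A diagonal step moves right (one effect) and down (the opposite effect) at once.
Se > P: period and group pull opposite ways; the across-period shift dominates (2.55 vs 2.19).
For reference (Pauling): P 2.19, Se 2.55.
So P has the smaller Pauling electronegativity (P < Se).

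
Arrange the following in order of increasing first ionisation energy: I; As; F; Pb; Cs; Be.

Cs < Pb < Be < As < I < F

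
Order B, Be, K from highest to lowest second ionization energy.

The second ionization energy removes an electron from the +1 ion. For each element: B⁺ still has 2 valence electrons; Be⁺ still has 1 valence electron; K⁺ is the bare [Ar] core.
Pulling an electron out of a noble-gas core costs far more than removing a remaining valence electron, so K sits at the high end of IE_2.
Valence configurations: B⁺ [He]2s², Be⁺ [He]2s¹.
The numbers (kJ/mol): B 2427, Be 1757, K 3052.
So the second ionization energies run Be < B < K.

K > B > Be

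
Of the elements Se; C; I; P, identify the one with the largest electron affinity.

C is in period 2, group 14; P is in period 3, group 15; Se is in period 4, group 16; I is in period 5, group 17.
Adding an electron releases more energy for atoms nearer the top right (short of the noble gases).
These sit on a diagonal, where the across-period and down-group effects partly cancel.
C > P: period and group pull opposite ways; the down-group shift dominates (122 vs 72 kJ/mol).
Se > C: the two effects oppose for this pair; the across-period effect wins (195 vs 122 kJ/mol).
I > Se: the two effects oppose for this pair; the across-period effect wins (295 vs 195 kJ/mol).
For reference (kJ/mol): C 122, P 72, Se 195, I 295.
The largest electron affinity among these belongs to I.

I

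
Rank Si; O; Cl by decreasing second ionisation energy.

After 1 electron has been removed, what remains? Si⁺ still has 3 valence electrons; O⁺ still has 5 valence electrons; Cl⁺ still has 6 valence electrons.
All are still removing valence electrons, so compare the +1 ions as you would atoms: IE_2 generally rises across a period (higher Z_eff) and falls down a group (larger shell), subject to the usual subshell exceptions.
Valence configurations: Si⁺ [Ne]3s²3p¹, O⁺ [He]2s²2p³, Cl⁺ [Ne]3s²3p⁴.
The numbers (kJ/mol): Si 1577, O 3388, Cl 2298.
Overall IE_2 order: Si < Cl < O.

O, Cl, Si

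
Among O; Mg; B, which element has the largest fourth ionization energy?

IE_4 is the cost of taking one more electron from the +3 cation: O³⁺ still has 3 valence electrons; Mg³⁺ is already 1 electron into the core; B³⁺ is the bare [He] core.
Pulling an electron out of a noble-gas core costs far more than removing a remaining valence electron, so Mg and B sit at the high end of IE_4.
The numbers (kJ/mol): O 7469, Mg 10543, B 25026.
Putting it together, IE_4: O < Mg < B.

B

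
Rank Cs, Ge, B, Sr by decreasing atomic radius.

B is in period 2, group 13; Ge is in period 4, group 14; Sr is in period 5, group 2; Cs is in period 6, group 1.
Across a period the added protons contract the valence shell; down a group each new principal shell makes the atom larger.
These span different periods and groups, so the two trends combine.
Ge > B: the two effects oppose for this pair; the down-group effect wins (121 vs 85 pm).
Sr > Ge: relative to Ge, both the across-period and down-group shifts push Sr's atomic radius up.
Cs > Sr: relative to Sr, both the across-period and down-group shifts push Cs's atomic radius up.
Tabulated atomic radius (pm): B 85, Ge 121, Sr 185, Cs 232.
So from largest to smallest: Cs > Sr > Ge > B.

Cs > Sr > Ge > B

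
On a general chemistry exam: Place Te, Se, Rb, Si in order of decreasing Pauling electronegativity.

Se > Te > Si > Rb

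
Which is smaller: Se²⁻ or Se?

Se

Forming Se²⁻ adds 2 electrons to Se. More electron–electron repulsion in the same shell, with unchanged nuclear charge, lets the cloud expand.
An anion is larger than its parent atom: Se²⁻ > Se.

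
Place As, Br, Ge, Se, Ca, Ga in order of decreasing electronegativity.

Br > Se > As > Ge > Ga > Ca

Ca is in period 4, group 2; Ga is in period 4, group 13; Ge is in period 4, group 14; As is in period 4, group 15; Se is in period 4, group 16; Br is in period 4, group 17.
EN rises left→right (higher Z_eff, smaller atoms) and falls top→bottom (larger, more shielded atoms).
All lie in period 4, so electronegativity increases left to right.
So from highest to lowest: Br > Se > As > Ge > Ga > Ca.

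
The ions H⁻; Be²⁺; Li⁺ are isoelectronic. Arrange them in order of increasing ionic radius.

All of these have 2 electrons, so size is governed by nuclear charge alone: the more protons, the stronger the pull on the same electron cloud, and the smaller the ion.
Nuclear charges: Be²⁺ (Z=4), Li⁺ (Z=3), H⁻ (Z=1).
Smallest to largest: Be²⁺ < Li⁺ < H⁻.

Be²⁺ < Li⁺ < H⁻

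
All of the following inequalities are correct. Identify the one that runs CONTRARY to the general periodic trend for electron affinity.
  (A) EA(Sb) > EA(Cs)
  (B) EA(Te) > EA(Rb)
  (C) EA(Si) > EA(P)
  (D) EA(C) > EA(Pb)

(C)

The general trend: electron affinity increases across a period and decreases down a group.
(A) Sb (period 5, group 15) vs Cs (period 6, group 1): the stated order agrees with the simple trend.
(B) Te (period 5, group 16) vs Rb (period 5, group 1): the stated order agrees with the simple trend.
(C) Si (period 3, group 14) vs P (period 3, group 15): the stated order contradicts the simple trend.
(D) C (period 2, group 14) vs Pb (period 6, group 14): the stated order agrees with the simple trend.
The exception is (C): adding an electron to P's half-filled 3p³ is unfavourable, so Si (3p²) has the more exothermic EA.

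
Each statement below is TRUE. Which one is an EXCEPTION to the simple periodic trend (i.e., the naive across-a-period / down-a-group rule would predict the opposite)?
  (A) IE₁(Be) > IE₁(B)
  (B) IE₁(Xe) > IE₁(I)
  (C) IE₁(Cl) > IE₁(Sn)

(A)

The general trend: first ionization energy increases across a period and decreases down a group.
(A) Be (period 2, group 2) vs B (period 2, group 13): the stated order contradicts the simple trend.
(B) Xe (period 5, group 18) vs I (period 5, group 17): the stated order agrees with the simple trend.
(C) Cl (period 3, group 17) vs Sn (period 5, group 14): the stated order agrees with the simple trend.
The exception is (A): removing B's lone 2p electron is easier than breaking Be's filled 2s².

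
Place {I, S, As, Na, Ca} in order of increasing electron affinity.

Ca, Na, As, S, I

Na is in period 3, group 1; S is in period 3, group 16; Ca is in period 4, group 2; As is in period 4, group 15; I is in period 5, group 17.
Atoms with high Z_eff and room in the valence shell (especially the halogens) have the most exothermic electron affinities.
These span different periods and groups, so the two trends combine.
Na > Ca: the two effects oppose for this pair; the down-group effect wins (53 vs 2 kJ/mol).
As > Na: the two effects oppose for this pair; the across-period effect wins (78 vs 53 kJ/mol).
S > As: relative to As, both the across-period and down-group shifts push S's electron affinity up.
I > S: the two effects oppose for this pair; the across-period effect wins (295 vs 200 kJ/mol).
Approximate values (kJ/mol): Na 53, S 200, Ca 2, As 78, I 295.
So from lowest to highest: Ca < Na < As < S < I.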